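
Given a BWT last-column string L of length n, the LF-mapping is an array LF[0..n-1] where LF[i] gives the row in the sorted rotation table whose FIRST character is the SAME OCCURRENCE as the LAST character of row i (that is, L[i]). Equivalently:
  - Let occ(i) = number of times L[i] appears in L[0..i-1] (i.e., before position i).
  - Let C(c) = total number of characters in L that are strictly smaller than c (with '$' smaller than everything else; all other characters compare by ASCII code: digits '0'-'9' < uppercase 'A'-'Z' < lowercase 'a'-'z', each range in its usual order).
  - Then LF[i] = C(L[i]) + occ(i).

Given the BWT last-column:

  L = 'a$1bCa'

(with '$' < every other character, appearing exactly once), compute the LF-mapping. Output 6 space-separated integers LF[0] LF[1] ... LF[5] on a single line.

Answer: 3 0 1 5 2 4

Derivation:
Char counts: '$':1, '1':1, 'C':1, 'a':2, 'b':1
C (first-col start): C('$')=0, C('1')=1, C('C')=2, C('a')=3, C('b')=5
L[0]='a': occ=0, LF[0]=C('a')+0=3+0=3
L[1]='$': occ=0, LF[1]=C('$')+0=0+0=0
L[2]='1': occ=0, LF[2]=C('1')+0=1+0=1
L[3]='b': occ=0, LF[3]=C('b')+0=5+0=5
L[4]='C': occ=0, LF[4]=C('C')+0=2+0=2
L[5]='a': occ=1, LF[5]=C('a')+1=3+1=4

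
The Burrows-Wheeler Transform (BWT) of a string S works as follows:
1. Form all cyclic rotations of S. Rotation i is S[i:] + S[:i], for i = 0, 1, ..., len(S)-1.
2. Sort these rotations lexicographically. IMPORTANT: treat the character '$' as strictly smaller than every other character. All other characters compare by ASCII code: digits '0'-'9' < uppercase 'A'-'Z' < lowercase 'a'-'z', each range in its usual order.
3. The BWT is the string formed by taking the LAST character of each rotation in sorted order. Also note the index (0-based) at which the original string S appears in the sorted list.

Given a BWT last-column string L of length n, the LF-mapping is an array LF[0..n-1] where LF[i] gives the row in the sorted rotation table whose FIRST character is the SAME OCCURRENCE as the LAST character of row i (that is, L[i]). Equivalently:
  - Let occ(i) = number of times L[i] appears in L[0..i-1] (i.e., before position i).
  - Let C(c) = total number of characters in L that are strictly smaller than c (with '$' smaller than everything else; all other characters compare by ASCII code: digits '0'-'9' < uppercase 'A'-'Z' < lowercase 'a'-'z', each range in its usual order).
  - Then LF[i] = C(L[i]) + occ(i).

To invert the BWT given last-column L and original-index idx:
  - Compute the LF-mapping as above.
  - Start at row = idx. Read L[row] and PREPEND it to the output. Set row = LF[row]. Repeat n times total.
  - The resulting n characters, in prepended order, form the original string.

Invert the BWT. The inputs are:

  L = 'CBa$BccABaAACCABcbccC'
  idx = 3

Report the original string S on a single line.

Answer: ACaACCccccBABBbcBAaC$

Derivation:
LF mapping: 9 5 13 0 6 16 17 1 7 14 2 3 10 11 4 8 18 15 19 20 12
Walk LF starting at row 3, prepending L[row]:
  step 1: row=3, L[3]='$', prepend. Next row=LF[3]=0
  step 2: row=0, L[0]='C', prepend. Next row=LF[0]=9
  step 3: row=9, L[9]='a', prepend. Next row=LF[9]=14
  step 4: row=14, L[14]='A', prepend. Next row=LF[14]=4
  step 5: row=4, L[4]='B', prepend. Next row=LF[4]=6
  step 6: row=6, L[6]='c', prepend. Next row=LF[6]=17
  step 7: row=17, L[17]='b', prepend. Next row=LF[17]=15
  step 8: row=15, L[15]='B', prepend. Next row=LF[15]=8
  step 9: row=8, L[8]='B', prepend. Next row=LF[8]=7
  step 10: row=7, L[7]='A', prepend. Next row=LF[7]=1
  step 11: row=1, L[1]='B', prepend. Next row=LF[1]=5
  step 12: row=5, L[5]='c', prepend. Next row=LF[5]=16
  step 13: row=16, L[16]='c', prepend. Next row=LF[16]=18
  step 14: row=18, L[18]='c', prepend. Next row=LF[18]=19
  step 15: row=19, L[19]='c', prepend. Next row=LF[19]=20
  step 16: row=20, L[20]='C', prepend. Next row=LF[20]=12
  step 17: row=12, L[12]='C', prepend. Next row=LF[12]=10
  step 18: row=10, L[10]='A', prepend. Next row=LF[10]=2
  step 19: row=2, L[2]='a', prepend. Next row=LF[2]=13
  step 20: row=13, L[13]='C', prepend. Next row=LF[13]=11
  step 21: row=11, L[11]='A', prepend. Next row=LF[11]=3
Reversed output: ACaACCccccBABBbcBAaC$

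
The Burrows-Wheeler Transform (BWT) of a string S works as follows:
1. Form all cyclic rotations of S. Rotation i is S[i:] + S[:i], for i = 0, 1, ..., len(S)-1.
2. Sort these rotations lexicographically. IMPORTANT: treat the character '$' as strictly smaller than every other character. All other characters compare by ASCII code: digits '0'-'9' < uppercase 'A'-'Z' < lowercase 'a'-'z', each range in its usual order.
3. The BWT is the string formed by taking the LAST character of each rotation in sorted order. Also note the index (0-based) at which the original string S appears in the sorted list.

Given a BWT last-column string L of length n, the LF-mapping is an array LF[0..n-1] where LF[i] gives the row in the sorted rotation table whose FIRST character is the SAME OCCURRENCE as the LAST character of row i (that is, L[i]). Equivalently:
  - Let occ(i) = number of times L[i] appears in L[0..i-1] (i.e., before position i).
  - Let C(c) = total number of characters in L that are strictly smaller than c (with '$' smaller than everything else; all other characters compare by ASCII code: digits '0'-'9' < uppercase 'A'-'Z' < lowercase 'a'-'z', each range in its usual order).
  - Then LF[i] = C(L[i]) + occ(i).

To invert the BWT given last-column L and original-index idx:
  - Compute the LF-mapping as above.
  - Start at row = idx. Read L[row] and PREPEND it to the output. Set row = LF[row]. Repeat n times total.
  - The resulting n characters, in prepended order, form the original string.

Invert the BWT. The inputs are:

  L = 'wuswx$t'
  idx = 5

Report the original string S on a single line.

LF mapping: 4 3 1 5 6 0 2
Walk LF starting at row 5, prepending L[row]:
  step 1: row=5, L[5]='$', prepend. Next row=LF[5]=0
  step 2: row=0, L[0]='w', prepend. Next row=LF[0]=4
  step 3: row=4, L[4]='x', prepend. Next row=LF[4]=6
  step 4: row=6, L[6]='t', prepend. Next row=LF[6]=2
  step 5: row=2, L[2]='s', prepend. Next row=LF[2]=1
  step 6: row=1, L[1]='u', prepend. Next row=LF[1]=3
  step 7: row=3, L[3]='w', prepend. Next row=LF[3]=5
Reversed output: wustxw$

Answer: wustxw$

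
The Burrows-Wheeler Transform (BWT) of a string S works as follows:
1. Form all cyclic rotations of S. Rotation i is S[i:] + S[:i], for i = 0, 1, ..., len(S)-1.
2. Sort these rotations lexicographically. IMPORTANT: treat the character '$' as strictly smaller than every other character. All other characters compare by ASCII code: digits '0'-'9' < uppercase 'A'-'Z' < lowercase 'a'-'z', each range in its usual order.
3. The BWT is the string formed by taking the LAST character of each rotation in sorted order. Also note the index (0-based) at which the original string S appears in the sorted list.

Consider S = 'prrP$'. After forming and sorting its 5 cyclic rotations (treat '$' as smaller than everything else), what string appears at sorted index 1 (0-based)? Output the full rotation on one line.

All 5 rotations (rotation i = S[i:]+S[:i]):
  rot[0] = prrP$
  rot[1] = rrP$p
  rot[2] = rP$pr
  rot[3] = P$prr
  rot[4] = $prrP
Sorted (with $ < everything):
  sorted[0] = $prrP
  sorted[1] = P$prr
  sorted[2] = prrP$
  sorted[3] = rP$pr
  sorted[4] = rrP$p
sorted[1] = P$prr

Answer: P$prr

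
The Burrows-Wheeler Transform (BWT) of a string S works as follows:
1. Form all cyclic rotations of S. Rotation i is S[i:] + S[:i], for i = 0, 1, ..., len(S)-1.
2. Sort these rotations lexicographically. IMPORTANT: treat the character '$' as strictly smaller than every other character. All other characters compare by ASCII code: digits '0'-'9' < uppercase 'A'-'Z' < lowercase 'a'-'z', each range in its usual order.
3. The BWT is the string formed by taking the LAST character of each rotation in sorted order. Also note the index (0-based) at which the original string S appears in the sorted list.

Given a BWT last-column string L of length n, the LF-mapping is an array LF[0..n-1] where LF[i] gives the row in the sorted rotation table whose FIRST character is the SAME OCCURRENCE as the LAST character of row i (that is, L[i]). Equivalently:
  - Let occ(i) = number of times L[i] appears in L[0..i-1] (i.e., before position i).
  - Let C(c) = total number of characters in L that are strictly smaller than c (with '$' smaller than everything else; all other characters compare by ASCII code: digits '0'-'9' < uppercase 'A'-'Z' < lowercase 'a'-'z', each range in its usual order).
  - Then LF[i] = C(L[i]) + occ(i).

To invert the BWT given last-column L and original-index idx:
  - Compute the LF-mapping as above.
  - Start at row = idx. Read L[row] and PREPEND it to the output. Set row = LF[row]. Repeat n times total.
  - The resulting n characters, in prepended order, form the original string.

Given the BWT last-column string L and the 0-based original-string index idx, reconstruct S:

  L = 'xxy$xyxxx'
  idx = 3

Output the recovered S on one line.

Answer: xxxyxyxx$

Derivation:
LF mapping: 1 2 7 0 3 8 4 5 6
Walk LF starting at row 3, prepending L[row]:
  step 1: row=3, L[3]='$', prepend. Next row=LF[3]=0
  step 2: row=0, L[0]='x', prepend. Next row=LF[0]=1
  step 3: row=1, L[1]='x', prepend. Next row=LF[1]=2
  step 4: row=2, L[2]='y', prepend. Next row=LF[2]=7
  step 5: row=7, L[7]='x', prepend. Next row=LF[7]=5
  step 6: row=5, L[5]='y', prepend. Next row=LF[5]=8
  step 7: row=8, L[8]='x', prepend. Next row=LF[8]=6
  step 8: row=6, L[6]='x', prepend. Next row=LF[6]=4
  step 9: row=4, L[4]='x', prepend. Next row=LF[4]=3
Reversed output: xxxyxyxx$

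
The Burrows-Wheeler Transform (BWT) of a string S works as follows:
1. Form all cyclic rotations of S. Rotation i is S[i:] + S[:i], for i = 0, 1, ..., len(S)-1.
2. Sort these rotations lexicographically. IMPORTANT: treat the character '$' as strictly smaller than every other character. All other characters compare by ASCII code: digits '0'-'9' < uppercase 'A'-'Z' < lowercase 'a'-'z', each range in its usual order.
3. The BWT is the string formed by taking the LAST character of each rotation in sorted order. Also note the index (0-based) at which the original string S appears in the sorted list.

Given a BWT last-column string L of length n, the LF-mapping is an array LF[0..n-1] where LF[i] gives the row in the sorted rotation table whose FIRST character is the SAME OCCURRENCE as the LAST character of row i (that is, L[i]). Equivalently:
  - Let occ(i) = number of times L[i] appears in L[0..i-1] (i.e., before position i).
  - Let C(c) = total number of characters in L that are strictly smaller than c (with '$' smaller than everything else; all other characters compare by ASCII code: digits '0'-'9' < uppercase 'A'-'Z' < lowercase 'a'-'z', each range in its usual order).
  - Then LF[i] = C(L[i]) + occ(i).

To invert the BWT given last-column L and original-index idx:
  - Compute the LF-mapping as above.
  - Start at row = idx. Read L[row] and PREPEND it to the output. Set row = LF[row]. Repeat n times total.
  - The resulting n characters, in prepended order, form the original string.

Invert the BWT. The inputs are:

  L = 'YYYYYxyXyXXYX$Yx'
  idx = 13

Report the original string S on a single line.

Answer: xyYXYYyYXYXYXxY$

Derivation:
LF mapping: 5 6 7 8 9 12 14 1 15 2 3 10 4 0 11 13
Walk LF starting at row 13, prepending L[row]:
  step 1: row=13, L[13]='$', prepend. Next row=LF[13]=0
  step 2: row=0, L[0]='Y', prepend. Next row=LF[0]=5
  step 3: row=5, L[5]='x', prepend. Next row=LF[5]=12
  step 4: row=12, L[12]='X', prepend. Next row=LF[12]=4
  step 5: row=4, L[4]='Y', prepend. Next row=LF[4]=9
  step 6: row=9, L[9]='X', prepend. Next row=LF[9]=2
  step 7: row=2, L[2]='Y', prepend. Next row=LF[2]=7
  step 8: row=7, L[7]='X', prepend. Next row=LF[7]=1
  step 9: row=1, L[1]='Y', prepend. Next row=LF[1]=6
  step 10: row=6, L[6]='y', prepend. Next row=LF[6]=14
  step 11: row=14, L[14]='Y', prepend. Next row=LF[14]=11
  step 12: row=11, L[11]='Y', prepend. Next row=LF[11]=10
  step 13: row=10, L[10]='X', prepend. Next row=LF[10]=3
  step 14: row=3, L[3]='Y', prepend. Next row=LF[3]=8
  step 15: row=8, L[8]='y', prepend. Next row=LF[8]=15
  step 16: row=15, L[15]='x', prepend. Next row=LF[15]=13
Reversed output: xyYXYYyYXYXYXxY$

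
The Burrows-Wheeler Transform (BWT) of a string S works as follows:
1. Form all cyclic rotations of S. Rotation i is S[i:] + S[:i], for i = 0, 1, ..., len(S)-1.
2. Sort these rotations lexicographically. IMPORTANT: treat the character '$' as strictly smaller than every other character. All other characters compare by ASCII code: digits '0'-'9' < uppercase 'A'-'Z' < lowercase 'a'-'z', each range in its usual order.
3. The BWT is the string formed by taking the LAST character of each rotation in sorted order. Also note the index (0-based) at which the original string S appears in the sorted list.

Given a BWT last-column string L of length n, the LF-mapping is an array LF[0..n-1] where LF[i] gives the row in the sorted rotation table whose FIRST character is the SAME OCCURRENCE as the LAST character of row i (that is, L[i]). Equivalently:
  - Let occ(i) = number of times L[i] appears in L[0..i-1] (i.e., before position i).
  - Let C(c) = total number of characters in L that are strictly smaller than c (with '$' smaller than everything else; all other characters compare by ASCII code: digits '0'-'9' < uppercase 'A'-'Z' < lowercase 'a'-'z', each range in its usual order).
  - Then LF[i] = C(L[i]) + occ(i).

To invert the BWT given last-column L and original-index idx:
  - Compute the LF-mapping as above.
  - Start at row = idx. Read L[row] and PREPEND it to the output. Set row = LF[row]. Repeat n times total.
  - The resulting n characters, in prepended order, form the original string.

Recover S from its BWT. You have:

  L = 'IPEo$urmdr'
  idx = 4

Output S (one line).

Answer: drumroPEI$

Derivation:
LF mapping: 2 3 1 6 0 9 7 5 4 8
Walk LF starting at row 4, prepending L[row]:
  step 1: row=4, L[4]='$', prepend. Next row=LF[4]=0
  step 2: row=0, L[0]='I', prepend. Next row=LF[0]=2
  step 3: row=2, L[2]='E', prepend. Next row=LF[2]=1
  step 4: row=1, L[1]='P', prepend. Next row=LF[1]=3
  step 5: row=3, L[3]='o', prepend. Next row=LF[3]=6
  step 6: row=6, L[6]='r', prepend. Next row=LF[6]=7
  step 7: row=7, L[7]='m', prepend. Next row=LF[7]=5
  step 8: row=5, L[5]='u', prepend. Next row=LF[5]=9
  step 9: row=9, L[9]='r', prepend. Next row=LF[9]=8
  step 10: row=8, L[8]='d', prepend. Next row=LF[8]=4
Reversed output: drumroPEI$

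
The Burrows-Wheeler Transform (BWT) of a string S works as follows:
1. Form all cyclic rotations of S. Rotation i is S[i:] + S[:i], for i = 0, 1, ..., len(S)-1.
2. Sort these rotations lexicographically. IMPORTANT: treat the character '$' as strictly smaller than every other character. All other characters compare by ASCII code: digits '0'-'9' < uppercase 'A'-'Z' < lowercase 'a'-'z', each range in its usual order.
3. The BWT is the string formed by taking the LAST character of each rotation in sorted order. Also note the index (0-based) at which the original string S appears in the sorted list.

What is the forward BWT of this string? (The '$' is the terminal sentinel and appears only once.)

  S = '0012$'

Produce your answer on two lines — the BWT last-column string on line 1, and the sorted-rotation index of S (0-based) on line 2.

All 5 rotations (rotation i = S[i:]+S[:i]):
  rot[0] = 0012$
  rot[1] = 012$0
  rot[2] = 12$00
  rot[3] = 2$001
  rot[4] = $0012
Sorted (with $ < everything):
  sorted[0] = $0012  (last char: '2')
  sorted[1] = 0012$  (last char: '$')
  sorted[2] = 012$0  (last char: '0')
  sorted[3] = 12$00  (last char: '0')
  sorted[4] = 2$001  (last char: '1')
Last column: 2$001
Original string S is at sorted index 1

Answer: 2$001
1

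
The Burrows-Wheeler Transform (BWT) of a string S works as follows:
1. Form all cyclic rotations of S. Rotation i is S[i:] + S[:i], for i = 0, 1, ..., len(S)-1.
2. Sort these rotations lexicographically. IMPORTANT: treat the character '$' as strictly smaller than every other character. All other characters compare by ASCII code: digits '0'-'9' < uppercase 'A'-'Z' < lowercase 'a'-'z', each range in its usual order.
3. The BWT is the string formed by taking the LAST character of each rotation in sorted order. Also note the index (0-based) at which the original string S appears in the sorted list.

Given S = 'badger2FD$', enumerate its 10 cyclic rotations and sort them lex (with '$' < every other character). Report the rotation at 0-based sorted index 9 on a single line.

All 10 rotations (rotation i = S[i:]+S[:i]):
  rot[0] = badger2FD$
  rot[1] = adger2FD$b
  rot[2] = dger2FD$ba
  rot[3] = ger2FD$bad
  rot[4] = er2FD$badg
  rot[5] = r2FD$badge
  rot[6] = 2FD$badger
  rot[7] = FD$badger2
  rot[8] = D$badger2F
  rot[9] = $badger2FD
Sorted (with $ < everything):
  sorted[0] = $badger2FD
  sorted[1] = 2FD$badger
  sorted[2] = D$badger2F
  sorted[3] = FD$badger2
  sorted[4] = adger2FD$b
  sorted[5] = badger2FD$
  sorted[6] = dger2FD$ba
  sorted[7] = er2FD$badg
  sorted[8] = ger2FD$bad
  sorted[9] = r2FD$badge
sorted[9] = r2FD$badge

Answer: r2FD$badge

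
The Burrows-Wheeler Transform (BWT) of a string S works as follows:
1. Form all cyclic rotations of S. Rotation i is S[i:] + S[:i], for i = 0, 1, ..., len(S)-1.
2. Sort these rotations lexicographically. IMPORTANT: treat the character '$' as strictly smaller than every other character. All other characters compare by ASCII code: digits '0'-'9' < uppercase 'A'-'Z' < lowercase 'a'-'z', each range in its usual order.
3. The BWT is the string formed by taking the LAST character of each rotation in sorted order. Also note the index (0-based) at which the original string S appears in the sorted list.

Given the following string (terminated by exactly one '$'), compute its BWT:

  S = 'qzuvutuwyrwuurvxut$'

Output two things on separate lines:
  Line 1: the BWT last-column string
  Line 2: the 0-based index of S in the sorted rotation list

Answer: t$uyuuuxvwzturruvwq
1

Derivation:
All 19 rotations (rotation i = S[i:]+S[:i]):
  rot[0] = qzuvutuwyrwuurvxut$
  rot[1] = zuvutuwyrwuurvxut$q
  rot[2] = uvutuwyrwuurvxut$qz
  rot[3] = vutuwyrwuurvxut$qzu
  rot[4] = utuwyrwuurvxut$qzuv
  rot[5] = tuwyrwuurvxut$qzuvu
  rot[6] = uwyrwuurvxut$qzuvut
  rot[7] = wyrwuurvxut$qzuvutu
  rot[8] = yrwuurvxut$qzuvutuw
  rot[9] = rwuurvxut$qzuvutuwy
  rot[10] = wuurvxut$qzuvutuwyr
  rot[11] = uurvxut$qzuvutuwyrw
  rot[12] = urvxut$qzuvutuwyrwu
  rot[13] = rvxut$qzuvutuwyrwuu
  rot[14] = vxut$qzuvutuwyrwuur
  rot[15] = xut$qzuvutuwyrwuurv
  rot[16] = ut$qzuvutuwyrwuurvx
  rot[17] = t$qzuvutuwyrwuurvxu
  rot[18] = $qzuvutuwyrwuurvxut
Sorted (with $ < everything):
  sorted[0] = $qzuvutuwyrwuurvxut  (last char: 't')
  sorted[1] = qzuvutuwyrwuurvxut$  (last char: '$')
  sorted[2] = rvxut$qzuvutuwyrwuu  (last char: 'u')
  sorted[3] = rwuurvxut$qzuvutuwy  (last char: 'y')
  sorted[4] = t$qzuvutuwyrwuurvxu  (last char: 'u')
  sorted[5] = tuwyrwuurvxut$qzuvu  (last char: 'u')
  sorted[6] = urvxut$qzuvutuwyrwu  (last char: 'u')
  sorted[7] = ut$qzuvutuwyrwuurvx  (last char: 'x')
  sorted[8] = utuwyrwuurvxut$qzuv  (last char: 'v')
  sorted[9] = uurvxut$qzuvutuwyrw  (last char: 'w')
  sorted[10] = uvutuwyrwuurvxut$qz  (last char: 'z')
  sorted[11] = uwyrwuurvxut$qzuvut  (last char: 't')
  sorted[12] = vutuwyrwuurvxut$qzu  (last char: 'u')
  sorted[13] = vxut$qzuvutuwyrwuur  (last char: 'r')
  sorted[14] = wuurvxut$qzuvutuwyr  (last char: 'r')
  sorted[15] = wyrwuurvxut$qzuvutu  (last char: 'u')
  sorted[16] = xut$qzuvutuwyrwuurv  (last char: 'v')
  sorted[17] = yrwuurvxut$qzuvutuw  (last char: 'w')
  sorted[18] = zuvutuwyrwuurvxut$q  (last char: 'q')
Last column: t$uyuuuxvwzturruvwq
Original string S is at sorted index 1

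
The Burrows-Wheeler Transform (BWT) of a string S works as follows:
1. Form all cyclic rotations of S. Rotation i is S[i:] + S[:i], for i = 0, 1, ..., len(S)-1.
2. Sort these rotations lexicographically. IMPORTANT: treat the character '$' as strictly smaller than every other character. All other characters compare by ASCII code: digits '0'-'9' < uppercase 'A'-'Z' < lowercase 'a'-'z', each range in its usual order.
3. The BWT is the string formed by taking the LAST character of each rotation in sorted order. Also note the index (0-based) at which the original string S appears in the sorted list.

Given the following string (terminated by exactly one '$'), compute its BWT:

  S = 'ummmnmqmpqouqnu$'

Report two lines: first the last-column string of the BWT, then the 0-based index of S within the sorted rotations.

Answer: uummqnmqqmmupn$o
14

Derivation:
All 16 rotations (rotation i = S[i:]+S[:i]):
  rot[0] = ummmnmqmpqouqnu$
  rot[1] = mmmnmqmpqouqnu$u
  rot[2] = mmnmqmpqouqnu$um
  rot[3] = mnmqmpqouqnu$umm
  rot[4] = nmqmpqouqnu$ummm
  rot[5] = mqmpqouqnu$ummmn
  rot[6] = qmpqouqnu$ummmnm
  rot[7] = mpqouqnu$ummmnmq
  rot[8] = pqouqnu$ummmnmqm
  rot[9] = qouqnu$ummmnmqmp
  rot[10] = ouqnu$ummmnmqmpq
  rot[11] = uqnu$ummmnmqmpqo
  rot[12] = qnu$ummmnmqmpqou
  rot[13] = nu$ummmnmqmpqouq
  rot[14] = u$ummmnmqmpqouqn
  rot[15] = $ummmnmqmpqouqnu
Sorted (with $ < everything):
  sorted[0] = $ummmnmqmpqouqnu  (last char: 'u')
  sorted[1] = mmmnmqmpqouqnu$u  (last char: 'u')
  sorted[2] = mmnmqmpqouqnu$um  (last char: 'm')
  sorted[3] = mnmqmpqouqnu$umm  (last char: 'm')
  sorted[4] = mpqouqnu$ummmnmq  (last char: 'q')
  sorted[5] = mqmpqouqnu$ummmn  (last char: 'n')
  sorted[6] = nmqmpqouqnu$ummm  (last char: 'm')
  sorted[7] = nu$ummmnmqmpqouq  (last char: 'q')
  sorted[8] = ouqnu$ummmnmqmpq  (last char: 'q')
  sorted[9] = pqouqnu$ummmnmqm  (last char: 'm')
  sorted[10] = qmpqouqnu$ummmnm  (last char: 'm')
  sorted[11] = qnu$ummmnmqmpqou  (last char: 'u')
  sorted[12] = qouqnu$ummmnmqmp  (last char: 'p')
  sorted[13] = u$ummmnmqmpqouqn  (last char: 'n')
  sorted[14] = ummmnmqmpqouqnu$  (last char: '$')
  sorted[15] = uqnu$ummmnmqmpqo  (last char: 'o')
Last column: uummqnmqqmmupn$o
Original string S is at sorted index 14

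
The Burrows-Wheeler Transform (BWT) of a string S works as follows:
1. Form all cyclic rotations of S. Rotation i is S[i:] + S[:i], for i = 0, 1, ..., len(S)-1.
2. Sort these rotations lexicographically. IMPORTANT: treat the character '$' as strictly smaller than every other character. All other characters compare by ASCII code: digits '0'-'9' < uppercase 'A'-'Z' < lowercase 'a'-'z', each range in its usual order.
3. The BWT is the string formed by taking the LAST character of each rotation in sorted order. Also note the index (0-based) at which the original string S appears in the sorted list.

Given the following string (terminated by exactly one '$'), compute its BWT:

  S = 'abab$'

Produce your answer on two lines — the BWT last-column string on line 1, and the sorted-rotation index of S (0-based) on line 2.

All 5 rotations (rotation i = S[i:]+S[:i]):
  rot[0] = abab$
  rot[1] = bab$a
  rot[2] = ab$ab
  rot[3] = b$aba
  rot[4] = $abab
Sorted (with $ < everything):
  sorted[0] = $abab  (last char: 'b')
  sorted[1] = ab$ab  (last char: 'b')
  sorted[2] = abab$  (last char: '$')
  sorted[3] = b$aba  (last char: 'a')
  sorted[4] = bab$a  (last char: 'a')
Last column: bb$aa
Original string S is at sorted index 2

Answer: bb$aa
2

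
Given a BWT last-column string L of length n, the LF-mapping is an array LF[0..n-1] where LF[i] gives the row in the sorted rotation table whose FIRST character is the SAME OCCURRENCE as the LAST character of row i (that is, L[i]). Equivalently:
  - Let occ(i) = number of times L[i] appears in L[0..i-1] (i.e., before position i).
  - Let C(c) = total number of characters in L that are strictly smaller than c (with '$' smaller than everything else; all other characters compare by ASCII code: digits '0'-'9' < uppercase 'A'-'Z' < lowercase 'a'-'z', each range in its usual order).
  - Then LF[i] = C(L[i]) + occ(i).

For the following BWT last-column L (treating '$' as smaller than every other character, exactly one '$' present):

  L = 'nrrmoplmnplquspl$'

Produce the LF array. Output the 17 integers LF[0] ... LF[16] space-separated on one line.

Answer: 6 13 14 4 8 9 1 5 7 10 2 12 16 15 11 3 0

Derivation:
Char counts: '$':1, 'l':3, 'm':2, 'n':2, 'o':1, 'p':3, 'q':1, 'r':2, 's':1, 'u':1
C (first-col start): C('$')=0, C('l')=1, C('m')=4, C('n')=6, C('o')=8, C('p')=9, C('q')=12, C('r')=13, C('s')=15, C('u')=16
L[0]='n': occ=0, LF[0]=C('n')+0=6+0=6
L[1]='r': occ=0, LF[1]=C('r')+0=13+0=13
L[2]='r': occ=1, LF[2]=C('r')+1=13+1=14
L[3]='m': occ=0, LF[3]=C('m')+0=4+0=4
L[4]='o': occ=0, LF[4]=C('o')+0=8+0=8
L[5]='p': occ=0, LF[5]=C('p')+0=9+0=9
L[6]='l': occ=0, LF[6]=C('l')+0=1+0=1
L[7]='m': occ=1, LF[7]=C('m')+1=4+1=5
L[8]='n': occ=1, LF[8]=C('n')+1=6+1=7
L[9]='p': occ=1, LF[9]=C('p')+1=9+1=10
L[10]='l': occ=1, LF[10]=C('l')+1=1+1=2
L[11]='q': occ=0, LF[11]=C('q')+0=12+0=12
L[12]='u': occ=0, LF[12]=C('u')+0=16+0=16
L[13]='s': occ=0, LF[13]=C('s')+0=15+0=15
L[14]='p': occ=2, LF[14]=C('p')+2=9+2=11
L[15]='l': occ=2, LF[15]=C('l')+2=1+2=3
L[16]='$': occ=0, LF[16]=C('$')+0=0+0=0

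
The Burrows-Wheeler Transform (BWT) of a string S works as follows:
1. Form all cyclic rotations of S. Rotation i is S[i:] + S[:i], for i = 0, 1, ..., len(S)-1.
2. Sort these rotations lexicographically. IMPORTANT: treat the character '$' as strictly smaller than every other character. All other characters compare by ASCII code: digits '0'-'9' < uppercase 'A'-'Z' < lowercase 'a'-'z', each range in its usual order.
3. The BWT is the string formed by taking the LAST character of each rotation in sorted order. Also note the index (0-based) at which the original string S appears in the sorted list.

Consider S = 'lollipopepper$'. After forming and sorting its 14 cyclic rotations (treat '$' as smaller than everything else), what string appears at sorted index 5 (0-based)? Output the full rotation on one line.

Answer: llipopepper$lo

Derivation:
All 14 rotations (rotation i = S[i:]+S[:i]):
  rot[0] = lollipopepper$
  rot[1] = ollipopepper$l
  rot[2] = llipopepper$lo
  rot[3] = lipopepper$lol
  rot[4] = ipopepper$loll
  rot[5] = popepper$lolli
  rot[6] = opepper$lollip
  rot[7] = pepper$lollipo
  rot[8] = epper$lollipop
  rot[9] = pper$lollipope
  rot[10] = per$lollipopep
  rot[11] = er$lollipopepp
  rot[12] = r$lollipopeppe
  rot[13] = $lollipopepper
Sorted (with $ < everything):
  sorted[0] = $lollipopepper
  sorted[1] = epper$lollipop
  sorted[2] = er$lollipopepp
  sorted[3] = ipopepper$loll
  sorted[4] = lipopepper$lol
  sorted[5] = llipopepper$lo
  sorted[6] = lollipopepper$
  sorted[7] = ollipopepper$l
  sorted[8] = opepper$lollip
  sorted[9] = pepper$lollipo
  sorted[10] = per$lollipopep
  sorted[11] = popepper$lolli
  sorted[12] = pper$lollipope
  sorted[13] = r$lollipopeppe
sorted[5] = llipopepper$lo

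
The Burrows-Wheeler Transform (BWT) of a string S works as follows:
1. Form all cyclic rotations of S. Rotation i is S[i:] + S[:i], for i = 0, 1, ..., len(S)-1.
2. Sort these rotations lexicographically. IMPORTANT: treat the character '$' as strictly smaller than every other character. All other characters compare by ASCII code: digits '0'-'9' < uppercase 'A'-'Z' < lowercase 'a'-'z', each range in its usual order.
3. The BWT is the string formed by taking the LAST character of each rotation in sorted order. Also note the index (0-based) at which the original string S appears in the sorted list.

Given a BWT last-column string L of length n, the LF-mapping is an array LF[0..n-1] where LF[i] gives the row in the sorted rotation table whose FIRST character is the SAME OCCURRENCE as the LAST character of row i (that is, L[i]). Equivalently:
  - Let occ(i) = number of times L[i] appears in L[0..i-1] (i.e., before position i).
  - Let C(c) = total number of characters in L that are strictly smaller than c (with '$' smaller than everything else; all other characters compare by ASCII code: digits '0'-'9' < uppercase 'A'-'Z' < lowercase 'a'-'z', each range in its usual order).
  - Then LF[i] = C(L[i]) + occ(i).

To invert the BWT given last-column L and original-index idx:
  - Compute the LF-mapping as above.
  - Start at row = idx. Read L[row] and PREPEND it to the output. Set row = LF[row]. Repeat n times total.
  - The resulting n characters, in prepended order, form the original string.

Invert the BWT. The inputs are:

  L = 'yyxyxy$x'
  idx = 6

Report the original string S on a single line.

Answer: yxyyxxy$

Derivation:
LF mapping: 4 5 1 6 2 7 0 3
Walk LF starting at row 6, prepending L[row]:
  step 1: row=6, L[6]='$', prepend. Next row=LF[6]=0
  step 2: row=0, L[0]='y', prepend. Next row=LF[0]=4
  step 3: row=4, L[4]='x', prepend. Next row=LF[4]=2
  step 4: row=2, L[2]='x', prepend. Next row=LF[2]=1
  step 5: row=1, L[1]='y', prepend. Next row=LF[1]=5
  step 6: row=5, L[5]='y', prepend. Next row=LF[5]=7
  step 7: row=7, L[7]='x', prepend. Next row=LF[7]=3
  step 8: row=3, L[3]='y', prepend. Next row=LF[3]=6
Reversed output: yxyyxxy$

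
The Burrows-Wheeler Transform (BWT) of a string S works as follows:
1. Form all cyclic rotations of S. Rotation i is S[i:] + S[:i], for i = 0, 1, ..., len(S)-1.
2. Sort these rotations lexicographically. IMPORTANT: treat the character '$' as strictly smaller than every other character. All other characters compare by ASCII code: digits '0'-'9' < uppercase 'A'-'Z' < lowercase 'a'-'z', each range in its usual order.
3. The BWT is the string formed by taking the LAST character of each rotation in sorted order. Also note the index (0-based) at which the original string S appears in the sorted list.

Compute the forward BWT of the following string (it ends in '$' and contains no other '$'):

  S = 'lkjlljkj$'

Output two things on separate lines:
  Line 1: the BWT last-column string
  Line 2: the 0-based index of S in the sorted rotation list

Answer: jklkjll$j
7

Derivation:
All 9 rotations (rotation i = S[i:]+S[:i]):
  rot[0] = lkjlljkj$
  rot[1] = kjlljkj$l
  rot[2] = jlljkj$lk
  rot[3] = lljkj$lkj
  rot[4] = ljkj$lkjl
  rot[5] = jkj$lkjll
  rot[6] = kj$lkjllj
  rot[7] = j$lkjlljk
  rot[8] = $lkjlljkj
Sorted (with $ < everything):
  sorted[0] = $lkjlljkj  (last char: 'j')
  sorted[1] = j$lkjlljk  (last char: 'k')
  sorted[2] = jkj$lkjll  (last char: 'l')
  sorted[3] = jlljkj$lk  (last char: 'k')
  sorted[4] = kj$lkjllj  (last char: 'j')
  sorted[5] = kjlljkj$l  (last char: 'l')
  sorted[6] = ljkj$lkjl  (last char: 'l')
  sorted[7] = lkjlljkj$  (last char: '$')
  sorted[8] = lljkj$lkj  (last char: 'j')
Last column: jklkjll$j
Original string S is at sorted index 7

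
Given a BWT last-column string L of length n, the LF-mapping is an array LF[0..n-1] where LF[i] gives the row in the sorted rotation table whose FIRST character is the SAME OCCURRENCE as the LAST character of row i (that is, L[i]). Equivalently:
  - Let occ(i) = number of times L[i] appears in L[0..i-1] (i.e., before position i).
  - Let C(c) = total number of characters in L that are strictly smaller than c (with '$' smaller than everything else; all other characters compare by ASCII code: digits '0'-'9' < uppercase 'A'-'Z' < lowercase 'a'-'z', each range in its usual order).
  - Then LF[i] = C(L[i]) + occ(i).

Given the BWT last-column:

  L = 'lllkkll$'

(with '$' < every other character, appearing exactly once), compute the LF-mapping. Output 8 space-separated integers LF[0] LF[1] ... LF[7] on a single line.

Answer: 3 4 5 1 2 6 7 0

Derivation:
Char counts: '$':1, 'k':2, 'l':5
C (first-col start): C('$')=0, C('k')=1, C('l')=3
L[0]='l': occ=0, LF[0]=C('l')+0=3+0=3
L[1]='l': occ=1, LF[1]=C('l')+1=3+1=4
L[2]='l': occ=2, LF[2]=C('l')+2=3+2=5
L[3]='k': occ=0, LF[3]=C('k')+0=1+0=1
L[4]='k': occ=1, LF[4]=C('k')+1=1+1=2
L[5]='l': occ=3, LF[5]=C('l')+3=3+3=6
L[6]='l': occ=4, LF[6]=C('l')+4=3+4=7
L[7]='$': occ=0, LF[7]=C('$')+0=0+0=0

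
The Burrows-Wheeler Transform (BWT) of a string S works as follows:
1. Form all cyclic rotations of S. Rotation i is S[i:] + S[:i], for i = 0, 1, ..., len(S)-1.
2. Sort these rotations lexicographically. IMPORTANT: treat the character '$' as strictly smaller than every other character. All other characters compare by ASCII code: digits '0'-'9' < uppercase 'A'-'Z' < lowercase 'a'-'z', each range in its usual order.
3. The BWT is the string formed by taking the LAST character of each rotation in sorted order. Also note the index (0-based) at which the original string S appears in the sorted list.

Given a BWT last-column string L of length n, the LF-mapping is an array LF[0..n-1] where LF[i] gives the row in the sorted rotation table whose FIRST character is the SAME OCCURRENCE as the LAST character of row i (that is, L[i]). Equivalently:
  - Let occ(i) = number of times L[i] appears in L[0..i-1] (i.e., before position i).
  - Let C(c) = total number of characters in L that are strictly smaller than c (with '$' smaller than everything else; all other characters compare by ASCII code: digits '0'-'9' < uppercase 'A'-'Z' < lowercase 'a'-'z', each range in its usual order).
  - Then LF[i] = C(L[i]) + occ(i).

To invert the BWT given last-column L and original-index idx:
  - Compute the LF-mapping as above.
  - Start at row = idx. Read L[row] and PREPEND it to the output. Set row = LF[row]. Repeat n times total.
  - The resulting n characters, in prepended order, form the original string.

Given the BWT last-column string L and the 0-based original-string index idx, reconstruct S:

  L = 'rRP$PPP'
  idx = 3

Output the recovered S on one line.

LF mapping: 6 5 1 0 2 3 4
Walk LF starting at row 3, prepending L[row]:
  step 1: row=3, L[3]='$', prepend. Next row=LF[3]=0
  step 2: row=0, L[0]='r', prepend. Next row=LF[0]=6
  step 3: row=6, L[6]='P', prepend. Next row=LF[6]=4
  step 4: row=4, L[4]='P', prepend. Next row=LF[4]=2
  step 5: row=2, L[2]='P', prepend. Next row=LF[2]=1
  step 6: row=1, L[1]='R', prepend. Next row=LF[1]=5
  step 7: row=5, L[5]='P', prepend. Next row=LF[5]=3
Reversed output: PRPPPr$

Answer: PRPPPr$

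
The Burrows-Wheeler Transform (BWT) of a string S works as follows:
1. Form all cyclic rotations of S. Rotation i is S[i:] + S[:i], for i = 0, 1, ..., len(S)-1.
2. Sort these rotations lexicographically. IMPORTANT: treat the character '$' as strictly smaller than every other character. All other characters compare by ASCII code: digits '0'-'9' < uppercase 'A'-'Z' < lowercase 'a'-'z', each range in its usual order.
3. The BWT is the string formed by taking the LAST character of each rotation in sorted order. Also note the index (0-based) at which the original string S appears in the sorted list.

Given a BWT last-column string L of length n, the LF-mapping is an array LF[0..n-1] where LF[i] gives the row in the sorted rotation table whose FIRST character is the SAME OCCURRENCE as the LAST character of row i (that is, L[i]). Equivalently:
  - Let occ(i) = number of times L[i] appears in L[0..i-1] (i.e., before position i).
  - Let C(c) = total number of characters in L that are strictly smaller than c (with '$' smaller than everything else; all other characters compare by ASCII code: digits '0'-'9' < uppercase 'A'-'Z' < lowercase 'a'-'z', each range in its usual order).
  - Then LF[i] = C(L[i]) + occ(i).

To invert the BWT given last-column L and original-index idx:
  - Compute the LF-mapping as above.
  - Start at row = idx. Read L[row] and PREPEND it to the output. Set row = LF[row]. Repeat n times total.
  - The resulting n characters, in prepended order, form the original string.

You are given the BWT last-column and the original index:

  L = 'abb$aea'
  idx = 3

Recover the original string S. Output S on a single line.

LF mapping: 1 4 5 0 2 6 3
Walk LF starting at row 3, prepending L[row]:
  step 1: row=3, L[3]='$', prepend. Next row=LF[3]=0
  step 2: row=0, L[0]='a', prepend. Next row=LF[0]=1
  step 3: row=1, L[1]='b', prepend. Next row=LF[1]=4
  step 4: row=4, L[4]='a', prepend. Next row=LF[4]=2
  step 5: row=2, L[2]='b', prepend. Next row=LF[2]=5
  step 6: row=5, L[5]='e', prepend. Next row=LF[5]=6
  step 7: row=6, L[6]='a', prepend. Next row=LF[6]=3
Reversed output: aebaba$

Answer: aebaba$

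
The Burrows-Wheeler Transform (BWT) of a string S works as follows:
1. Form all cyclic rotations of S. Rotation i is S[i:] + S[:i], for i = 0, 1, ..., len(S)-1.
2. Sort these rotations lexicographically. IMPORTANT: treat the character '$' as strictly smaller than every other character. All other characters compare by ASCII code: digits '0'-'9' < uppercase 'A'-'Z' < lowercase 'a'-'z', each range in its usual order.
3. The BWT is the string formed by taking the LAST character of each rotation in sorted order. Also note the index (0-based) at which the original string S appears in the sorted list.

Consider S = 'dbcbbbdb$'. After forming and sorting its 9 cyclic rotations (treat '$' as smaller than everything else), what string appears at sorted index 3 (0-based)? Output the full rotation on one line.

Answer: bbdb$dbcb

Derivation:
All 9 rotations (rotation i = S[i:]+S[:i]):
  rot[0] = dbcbbbdb$
  rot[1] = bcbbbdb$d
  rot[2] = cbbbdb$db
  rot[3] = bbbdb$dbc
  rot[4] = bbdb$dbcb
  rot[5] = bdb$dbcbb
  rot[6] = db$dbcbbb
  rot[7] = b$dbcbbbd
  rot[8] = $dbcbbbdb
Sorted (with $ < everything):
  sorted[0] = $dbcbbbdb
  sorted[1] = b$dbcbbbd
  sorted[2] = bbbdb$dbc
  sorted[3] = bbdb$dbcb
  sorted[4] = bcbbbdb$d
  sorted[5] = bdb$dbcbb
  sorted[6] = cbbbdb$db
  sorted[7] = db$dbcbbb
  sorted[8] = dbcbbbdb$
sorted[3] = bbdb$dbcb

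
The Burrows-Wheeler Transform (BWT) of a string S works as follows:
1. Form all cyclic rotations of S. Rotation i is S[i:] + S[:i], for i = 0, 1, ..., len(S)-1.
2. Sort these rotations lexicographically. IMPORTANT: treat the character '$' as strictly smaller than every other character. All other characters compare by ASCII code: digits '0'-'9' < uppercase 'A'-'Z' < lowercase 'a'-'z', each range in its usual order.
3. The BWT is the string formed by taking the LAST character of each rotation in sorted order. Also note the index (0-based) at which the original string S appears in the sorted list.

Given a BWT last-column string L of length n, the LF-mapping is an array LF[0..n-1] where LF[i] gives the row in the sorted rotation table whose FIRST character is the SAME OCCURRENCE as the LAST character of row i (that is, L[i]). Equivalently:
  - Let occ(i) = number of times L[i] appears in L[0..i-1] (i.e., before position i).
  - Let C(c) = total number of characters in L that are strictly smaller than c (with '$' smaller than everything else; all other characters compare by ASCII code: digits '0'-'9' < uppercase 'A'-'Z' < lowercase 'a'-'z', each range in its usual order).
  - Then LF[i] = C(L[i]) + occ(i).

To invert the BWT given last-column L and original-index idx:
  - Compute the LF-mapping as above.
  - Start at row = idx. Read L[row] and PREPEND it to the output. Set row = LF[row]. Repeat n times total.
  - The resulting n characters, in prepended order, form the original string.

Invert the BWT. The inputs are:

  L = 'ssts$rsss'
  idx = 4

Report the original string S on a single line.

Answer: ssrsssts$

Derivation:
LF mapping: 2 3 8 4 0 1 5 6 7
Walk LF starting at row 4, prepending L[row]:
  step 1: row=4, L[4]='$', prepend. Next row=LF[4]=0
  step 2: row=0, L[0]='s', prepend. Next row=LF[0]=2
  step 3: row=2, L[2]='t', prepend. Next row=LF[2]=8
  step 4: row=8, L[8]='s', prepend. Next row=LF[8]=7
  step 5: row=7, L[7]='s', prepend. Next row=LF[7]=6
  step 6: row=6, L[6]='s', prepend. Next row=LF[6]=5
  step 7: row=5, L[5]='r', prepend. Next row=LF[5]=1
  step 8: row=1, L[1]='s', prepend. Next row=LF[1]=3
  step 9: row=3, L[3]='s', prepend. Next row=LF[3]=4
Reversed output: ssrsssts$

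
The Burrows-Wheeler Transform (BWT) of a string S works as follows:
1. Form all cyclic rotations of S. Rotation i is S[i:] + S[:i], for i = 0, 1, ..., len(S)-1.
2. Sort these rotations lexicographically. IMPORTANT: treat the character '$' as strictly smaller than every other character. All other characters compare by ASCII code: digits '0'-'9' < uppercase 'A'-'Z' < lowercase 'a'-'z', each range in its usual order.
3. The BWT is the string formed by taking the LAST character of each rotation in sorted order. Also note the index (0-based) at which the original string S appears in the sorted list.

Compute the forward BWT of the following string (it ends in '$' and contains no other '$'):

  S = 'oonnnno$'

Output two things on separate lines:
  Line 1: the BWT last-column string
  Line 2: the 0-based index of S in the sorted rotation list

All 8 rotations (rotation i = S[i:]+S[:i]):
  rot[0] = oonnnno$
  rot[1] = onnnno$o
  rot[2] = nnnno$oo
  rot[3] = nnno$oon
  rot[4] = nno$oonn
  rot[5] = no$oonnn
  rot[6] = o$oonnnn
  rot[7] = $oonnnno
Sorted (with $ < everything):
  sorted[0] = $oonnnno  (last char: 'o')
  sorted[1] = nnnno$oo  (last char: 'o')
  sorted[2] = nnno$oon  (last char: 'n')
  sorted[3] = nno$oonn  (last char: 'n')
  sorted[4] = no$oonnn  (last char: 'n')
  sorted[5] = o$oonnnn  (last char: 'n')
  sorted[6] = onnnno$o  (last char: 'o')
  sorted[7] = oonnnno$  (last char: '$')
Last column: oonnnno$
Original string S is at sorted index 7

Answer: oonnnno$
7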